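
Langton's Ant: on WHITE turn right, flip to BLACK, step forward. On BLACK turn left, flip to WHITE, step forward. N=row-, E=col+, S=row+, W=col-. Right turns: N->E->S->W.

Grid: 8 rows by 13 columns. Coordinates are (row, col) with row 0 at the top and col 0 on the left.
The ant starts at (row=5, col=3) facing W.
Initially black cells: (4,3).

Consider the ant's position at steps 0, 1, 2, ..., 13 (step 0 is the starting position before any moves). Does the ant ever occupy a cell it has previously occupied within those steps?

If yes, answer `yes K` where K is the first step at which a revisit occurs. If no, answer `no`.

Answer: yes 5

Derivation:
Step 1: on WHITE (5,3): turn R to N, flip to black, move to (4,3). |black|=2 — new cell
Step 2: on BLACK (4,3): turn L to W, flip to white, move to (4,2). |black|=1 — new cell
Step 3: on WHITE (4,2): turn R to N, flip to black, move to (3,2). |black|=2 — new cell
Step 4: on WHITE (3,2): turn R to E, flip to black, move to (3,3). |black|=3 — new cell
Step 5: on WHITE (3,3): turn R to S, flip to black, move to (4,3). |black|=4 — REVISIT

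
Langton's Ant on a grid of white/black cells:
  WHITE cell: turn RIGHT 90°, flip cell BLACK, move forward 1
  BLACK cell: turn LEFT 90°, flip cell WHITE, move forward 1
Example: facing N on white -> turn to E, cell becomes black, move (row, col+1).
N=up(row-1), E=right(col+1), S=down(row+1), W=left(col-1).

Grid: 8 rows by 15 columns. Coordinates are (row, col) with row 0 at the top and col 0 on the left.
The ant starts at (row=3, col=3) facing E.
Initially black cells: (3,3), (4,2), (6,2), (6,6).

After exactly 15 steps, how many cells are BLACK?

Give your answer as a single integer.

Step 1: on BLACK (3,3): turn L to N, flip to white, move to (2,3). |black|=3
Step 2: on WHITE (2,3): turn R to E, flip to black, move to (2,4). |black|=4
Step 3: on WHITE (2,4): turn R to S, flip to black, move to (3,4). |black|=5
Step 4: on WHITE (3,4): turn R to W, flip to black, move to (3,3). |black|=6
Step 5: on WHITE (3,3): turn R to N, flip to black, move to (2,3). |black|=7
Step 6: on BLACK (2,3): turn L to W, flip to white, move to (2,2). |black|=6
Step 7: on WHITE (2,2): turn R to N, flip to black, move to (1,2). |black|=7
Step 8: on WHITE (1,2): turn R to E, flip to black, move to (1,3). |black|=8
Step 9: on WHITE (1,3): turn R to S, flip to black, move to (2,3). |black|=9
Step 10: on WHITE (2,3): turn R to W, flip to black, move to (2,2). |black|=10
Step 11: on BLACK (2,2): turn L to S, flip to white, move to (3,2). |black|=9
Step 12: on WHITE (3,2): turn R to W, flip to black, move to (3,1). |black|=10
Step 13: on WHITE (3,1): turn R to N, flip to black, move to (2,1). |black|=11
Step 14: on WHITE (2,1): turn R to E, flip to black, move to (2,2). |black|=12
Step 15: on WHITE (2,2): turn R to S, flip to black, move to (3,2). |black|=13

Answer: 13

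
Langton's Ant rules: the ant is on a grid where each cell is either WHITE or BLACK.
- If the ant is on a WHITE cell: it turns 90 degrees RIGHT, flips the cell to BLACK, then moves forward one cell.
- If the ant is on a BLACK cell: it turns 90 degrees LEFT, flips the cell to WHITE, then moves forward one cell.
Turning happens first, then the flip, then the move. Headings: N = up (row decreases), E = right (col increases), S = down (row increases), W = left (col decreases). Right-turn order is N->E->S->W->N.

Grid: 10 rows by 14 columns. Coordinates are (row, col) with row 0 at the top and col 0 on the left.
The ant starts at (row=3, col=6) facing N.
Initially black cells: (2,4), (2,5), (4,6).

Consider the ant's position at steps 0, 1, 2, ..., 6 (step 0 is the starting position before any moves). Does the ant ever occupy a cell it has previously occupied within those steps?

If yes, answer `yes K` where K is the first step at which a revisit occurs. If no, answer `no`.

Answer: no

Derivation:
Step 1: on WHITE (3,6): turn R to E, flip to black, move to (3,7). |black|=4 — new cell
Step 2: on WHITE (3,7): turn R to S, flip to black, move to (4,7). |black|=5 — new cell
Step 3: on WHITE (4,7): turn R to W, flip to black, move to (4,6). |black|=6 — new cell
Step 4: on BLACK (4,6): turn L to S, flip to white, move to (5,6). |black|=5 — new cell
Step 5: on WHITE (5,6): turn R to W, flip to black, move to (5,5). |black|=6 — new cell
Step 6: on WHITE (5,5): turn R to N, flip to black, move to (4,5). |black|=7 — new cell
No revisit within 6 steps.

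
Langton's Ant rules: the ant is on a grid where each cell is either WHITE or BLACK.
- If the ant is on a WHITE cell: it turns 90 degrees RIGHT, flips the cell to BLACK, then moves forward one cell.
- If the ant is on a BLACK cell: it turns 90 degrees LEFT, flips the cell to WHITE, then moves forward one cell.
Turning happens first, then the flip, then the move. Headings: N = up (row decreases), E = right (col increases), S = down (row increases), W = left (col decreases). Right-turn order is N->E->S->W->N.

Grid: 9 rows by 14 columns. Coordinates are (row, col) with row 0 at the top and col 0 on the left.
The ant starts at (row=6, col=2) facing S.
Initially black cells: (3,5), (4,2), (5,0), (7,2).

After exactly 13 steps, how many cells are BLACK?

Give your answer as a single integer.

Answer: 11

Derivation:
Step 1: on WHITE (6,2): turn R to W, flip to black, move to (6,1). |black|=5
Step 2: on WHITE (6,1): turn R to N, flip to black, move to (5,1). |black|=6
Step 3: on WHITE (5,1): turn R to E, flip to black, move to (5,2). |black|=7
Step 4: on WHITE (5,2): turn R to S, flip to black, move to (6,2). |black|=8
Step 5: on BLACK (6,2): turn L to E, flip to white, move to (6,3). |black|=7
Step 6: on WHITE (6,3): turn R to S, flip to black, move to (7,3). |black|=8
Step 7: on WHITE (7,3): turn R to W, flip to black, move to (7,2). |black|=9
Step 8: on BLACK (7,2): turn L to S, flip to white, move to (8,2). |black|=8
Step 9: on WHITE (8,2): turn R to W, flip to black, move to (8,1). |black|=9
Step 10: on WHITE (8,1): turn R to N, flip to black, move to (7,1). |black|=10
Step 11: on WHITE (7,1): turn R to E, flip to black, move to (7,2). |black|=11
Step 12: on WHITE (7,2): turn R to S, flip to black, move to (8,2). |black|=12
Step 13: on BLACK (8,2): turn L to E, flip to white, move to (8,3). |black|=11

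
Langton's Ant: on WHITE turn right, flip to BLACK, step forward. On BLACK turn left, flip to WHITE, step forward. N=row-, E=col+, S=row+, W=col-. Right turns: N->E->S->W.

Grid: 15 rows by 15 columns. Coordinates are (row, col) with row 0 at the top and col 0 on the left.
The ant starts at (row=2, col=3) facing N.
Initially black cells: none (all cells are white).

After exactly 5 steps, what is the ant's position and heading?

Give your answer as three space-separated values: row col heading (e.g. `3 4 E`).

Step 1: on WHITE (2,3): turn R to E, flip to black, move to (2,4). |black|=1
Step 2: on WHITE (2,4): turn R to S, flip to black, move to (3,4). |black|=2
Step 3: on WHITE (3,4): turn R to W, flip to black, move to (3,3). |black|=3
Step 4: on WHITE (3,3): turn R to N, flip to black, move to (2,3). |black|=4
Step 5: on BLACK (2,3): turn L to W, flip to white, move to (2,2). |black|=3

Answer: 2 2 W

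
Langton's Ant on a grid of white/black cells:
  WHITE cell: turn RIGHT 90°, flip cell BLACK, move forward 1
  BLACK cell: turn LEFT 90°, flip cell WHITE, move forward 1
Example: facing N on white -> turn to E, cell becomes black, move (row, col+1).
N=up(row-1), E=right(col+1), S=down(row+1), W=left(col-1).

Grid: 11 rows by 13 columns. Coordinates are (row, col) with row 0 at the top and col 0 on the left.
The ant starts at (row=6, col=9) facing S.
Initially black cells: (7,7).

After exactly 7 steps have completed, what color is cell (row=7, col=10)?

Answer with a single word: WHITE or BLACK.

Step 1: on WHITE (6,9): turn R to W, flip to black, move to (6,8). |black|=2
Step 2: on WHITE (6,8): turn R to N, flip to black, move to (5,8). |black|=3
Step 3: on WHITE (5,8): turn R to E, flip to black, move to (5,9). |black|=4
Step 4: on WHITE (5,9): turn R to S, flip to black, move to (6,9). |black|=5
Step 5: on BLACK (6,9): turn L to E, flip to white, move to (6,10). |black|=4
Step 6: on WHITE (6,10): turn R to S, flip to black, move to (7,10). |black|=5
Step 7: on WHITE (7,10): turn R to W, flip to black, move to (7,9). |black|=6

Answer: BLACK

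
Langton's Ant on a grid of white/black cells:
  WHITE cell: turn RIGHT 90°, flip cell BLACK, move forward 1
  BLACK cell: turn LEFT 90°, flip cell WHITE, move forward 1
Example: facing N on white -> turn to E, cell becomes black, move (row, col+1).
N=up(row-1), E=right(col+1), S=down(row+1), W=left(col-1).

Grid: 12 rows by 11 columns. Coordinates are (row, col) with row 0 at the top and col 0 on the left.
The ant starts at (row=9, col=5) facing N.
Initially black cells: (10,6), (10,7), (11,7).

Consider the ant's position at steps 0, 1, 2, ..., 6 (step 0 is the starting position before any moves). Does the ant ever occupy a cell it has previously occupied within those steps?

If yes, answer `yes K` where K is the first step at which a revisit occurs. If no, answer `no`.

Answer: no

Derivation:
Step 1: on WHITE (9,5): turn R to E, flip to black, move to (9,6). |black|=4 — new cell
Step 2: on WHITE (9,6): turn R to S, flip to black, move to (10,6). |black|=5 — new cell
Step 3: on BLACK (10,6): turn L to E, flip to white, move to (10,7). |black|=4 — new cell
Step 4: on BLACK (10,7): turn L to N, flip to white, move to (9,7). |black|=3 — new cell
Step 5: on WHITE (9,7): turn R to E, flip to black, move to (9,8). |black|=4 — new cell
Step 6: on WHITE (9,8): turn R to S, flip to black, move to (10,8). |black|=5 — new cell
No revisit within 6 steps.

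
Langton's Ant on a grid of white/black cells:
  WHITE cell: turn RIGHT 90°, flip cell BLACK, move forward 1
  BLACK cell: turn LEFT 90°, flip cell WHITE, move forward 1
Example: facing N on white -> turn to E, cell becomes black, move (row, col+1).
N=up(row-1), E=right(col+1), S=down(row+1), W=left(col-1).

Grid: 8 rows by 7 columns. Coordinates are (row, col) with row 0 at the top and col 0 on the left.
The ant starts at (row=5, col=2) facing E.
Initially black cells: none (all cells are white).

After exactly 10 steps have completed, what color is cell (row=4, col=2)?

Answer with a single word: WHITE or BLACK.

Step 1: on WHITE (5,2): turn R to S, flip to black, move to (6,2). |black|=1
Step 2: on WHITE (6,2): turn R to W, flip to black, move to (6,1). |black|=2
Step 3: on WHITE (6,1): turn R to N, flip to black, move to (5,1). |black|=3
Step 4: on WHITE (5,1): turn R to E, flip to black, move to (5,2). |black|=4
Step 5: on BLACK (5,2): turn L to N, flip to white, move to (4,2). |black|=3
Step 6: on WHITE (4,2): turn R to E, flip to black, move to (4,3). |black|=4
Step 7: on WHITE (4,3): turn R to S, flip to black, move to (5,3). |black|=5
Step 8: on WHITE (5,3): turn R to W, flip to black, move to (5,2). |black|=6
Step 9: on WHITE (5,2): turn R to N, flip to black, move to (4,2). |black|=7
Step 10: on BLACK (4,2): turn L to W, flip to white, move to (4,1). |black|=6

Answer: WHITE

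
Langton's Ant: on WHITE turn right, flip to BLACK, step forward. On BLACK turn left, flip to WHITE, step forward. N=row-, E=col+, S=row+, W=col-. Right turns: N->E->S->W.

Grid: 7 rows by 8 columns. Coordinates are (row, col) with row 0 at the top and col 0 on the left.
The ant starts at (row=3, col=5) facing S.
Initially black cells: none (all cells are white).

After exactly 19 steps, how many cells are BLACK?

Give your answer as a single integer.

Answer: 7

Derivation:
Step 1: on WHITE (3,5): turn R to W, flip to black, move to (3,4). |black|=1
Step 2: on WHITE (3,4): turn R to N, flip to black, move to (2,4). |black|=2
Step 3: on WHITE (2,4): turn R to E, flip to black, move to (2,5). |black|=3
Step 4: on WHITE (2,5): turn R to S, flip to black, move to (3,5). |black|=4
Step 5: on BLACK (3,5): turn L to E, flip to white, move to (3,6). |black|=3
Step 6: on WHITE (3,6): turn R to S, flip to black, move to (4,6). |black|=4
Step 7: on WHITE (4,6): turn R to W, flip to black, move to (4,5). |black|=5
Step 8: on WHITE (4,5): turn R to N, flip to black, move to (3,5). |black|=6
Step 9: on WHITE (3,5): turn R to E, flip to black, move to (3,6). |black|=7
Step 10: on BLACK (3,6): turn L to N, flip to white, move to (2,6). |black|=6
Step 11: on WHITE (2,6): turn R to E, flip to black, move to (2,7). |black|=7
Step 12: on WHITE (2,7): turn R to S, flip to black, move to (3,7). |black|=8
Step 13: on WHITE (3,7): turn R to W, flip to black, move to (3,6). |black|=9
Step 14: on WHITE (3,6): turn R to N, flip to black, move to (2,6). |black|=10
Step 15: on BLACK (2,6): turn L to W, flip to white, move to (2,5). |black|=9
Step 16: on BLACK (2,5): turn L to S, flip to white, move to (3,5). |black|=8
Step 17: on BLACK (3,5): turn L to E, flip to white, move to (3,6). |black|=7
Step 18: on BLACK (3,6): turn L to N, flip to white, move to (2,6). |black|=6
Step 19: on WHITE (2,6): turn R to E, flip to black, move to (2,7). |black|=7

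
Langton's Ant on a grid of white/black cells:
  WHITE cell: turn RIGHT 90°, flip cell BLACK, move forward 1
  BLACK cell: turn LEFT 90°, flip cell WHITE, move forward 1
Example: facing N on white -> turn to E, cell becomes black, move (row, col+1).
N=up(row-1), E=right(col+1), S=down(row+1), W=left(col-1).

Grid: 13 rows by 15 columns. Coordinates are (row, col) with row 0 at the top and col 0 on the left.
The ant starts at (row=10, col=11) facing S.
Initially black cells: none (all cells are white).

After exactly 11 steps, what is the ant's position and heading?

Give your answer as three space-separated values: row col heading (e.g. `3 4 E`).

Answer: 9 13 E

Derivation:
Step 1: on WHITE (10,11): turn R to W, flip to black, move to (10,10). |black|=1
Step 2: on WHITE (10,10): turn R to N, flip to black, move to (9,10). |black|=2
Step 3: on WHITE (9,10): turn R to E, flip to black, move to (9,11). |black|=3
Step 4: on WHITE (9,11): turn R to S, flip to black, move to (10,11). |black|=4
Step 5: on BLACK (10,11): turn L to E, flip to white, move to (10,12). |black|=3
Step 6: on WHITE (10,12): turn R to S, flip to black, move to (11,12). |black|=4
Step 7: on WHITE (11,12): turn R to W, flip to black, move to (11,11). |black|=5
Step 8: on WHITE (11,11): turn R to N, flip to black, move to (10,11). |black|=6
Step 9: on WHITE (10,11): turn R to E, flip to black, move to (10,12). |black|=7
Step 10: on BLACK (10,12): turn L to N, flip to white, move to (9,12). |black|=6
Step 11: on WHITE (9,12): turn R to E, flip to black, move to (9,13). |black|=7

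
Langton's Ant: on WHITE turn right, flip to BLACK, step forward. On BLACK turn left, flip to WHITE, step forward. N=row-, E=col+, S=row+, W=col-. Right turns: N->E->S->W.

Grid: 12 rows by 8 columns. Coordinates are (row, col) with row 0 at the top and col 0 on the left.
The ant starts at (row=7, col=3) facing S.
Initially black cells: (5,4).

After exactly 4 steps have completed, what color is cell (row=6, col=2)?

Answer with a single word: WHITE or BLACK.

Step 1: on WHITE (7,3): turn R to W, flip to black, move to (7,2). |black|=2
Step 2: on WHITE (7,2): turn R to N, flip to black, move to (6,2). |black|=3
Step 3: on WHITE (6,2): turn R to E, flip to black, move to (6,3). |black|=4
Step 4: on WHITE (6,3): turn R to S, flip to black, move to (7,3). |black|=5

Answer: BLACK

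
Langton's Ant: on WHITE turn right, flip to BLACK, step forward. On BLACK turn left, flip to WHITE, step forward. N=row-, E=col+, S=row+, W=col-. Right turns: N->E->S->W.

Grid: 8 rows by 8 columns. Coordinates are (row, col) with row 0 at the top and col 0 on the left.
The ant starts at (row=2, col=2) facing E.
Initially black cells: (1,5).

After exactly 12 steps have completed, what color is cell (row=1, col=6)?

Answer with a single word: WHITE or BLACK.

Step 1: on WHITE (2,2): turn R to S, flip to black, move to (3,2). |black|=2
Step 2: on WHITE (3,2): turn R to W, flip to black, move to (3,1). |black|=3
Step 3: on WHITE (3,1): turn R to N, flip to black, move to (2,1). |black|=4
Step 4: on WHITE (2,1): turn R to E, flip to black, move to (2,2). |black|=5
Step 5: on BLACK (2,2): turn L to N, flip to white, move to (1,2). |black|=4
Step 6: on WHITE (1,2): turn R to E, flip to black, move to (1,3). |black|=5
Step 7: on WHITE (1,3): turn R to S, flip to black, move to (2,3). |black|=6
Step 8: on WHITE (2,3): turn R to W, flip to black, move to (2,2). |black|=7
Step 9: on WHITE (2,2): turn R to N, flip to black, move to (1,2). |black|=8
Step 10: on BLACK (1,2): turn L to W, flip to white, move to (1,1). |black|=7
Step 11: on WHITE (1,1): turn R to N, flip to black, move to (0,1). |black|=8
Step 12: on WHITE (0,1): turn R to E, flip to black, move to (0,2). |black|=9

Answer: WHITE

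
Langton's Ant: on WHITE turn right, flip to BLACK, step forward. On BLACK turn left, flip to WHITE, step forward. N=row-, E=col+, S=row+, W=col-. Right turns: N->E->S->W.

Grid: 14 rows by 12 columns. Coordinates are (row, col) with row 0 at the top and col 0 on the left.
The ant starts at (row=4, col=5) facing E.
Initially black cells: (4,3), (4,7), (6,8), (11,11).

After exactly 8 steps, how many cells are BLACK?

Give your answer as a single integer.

Answer: 10

Derivation:
Step 1: on WHITE (4,5): turn R to S, flip to black, move to (5,5). |black|=5
Step 2: on WHITE (5,5): turn R to W, flip to black, move to (5,4). |black|=6
Step 3: on WHITE (5,4): turn R to N, flip to black, move to (4,4). |black|=7
Step 4: on WHITE (4,4): turn R to E, flip to black, move to (4,5). |black|=8
Step 5: on BLACK (4,5): turn L to N, flip to white, move to (3,5). |black|=7
Step 6: on WHITE (3,5): turn R to E, flip to black, move to (3,6). |black|=8
Step 7: on WHITE (3,6): turn R to S, flip to black, move to (4,6). |black|=9
Step 8: on WHITE (4,6): turn R to W, flip to black, move to (4,5). |black|=10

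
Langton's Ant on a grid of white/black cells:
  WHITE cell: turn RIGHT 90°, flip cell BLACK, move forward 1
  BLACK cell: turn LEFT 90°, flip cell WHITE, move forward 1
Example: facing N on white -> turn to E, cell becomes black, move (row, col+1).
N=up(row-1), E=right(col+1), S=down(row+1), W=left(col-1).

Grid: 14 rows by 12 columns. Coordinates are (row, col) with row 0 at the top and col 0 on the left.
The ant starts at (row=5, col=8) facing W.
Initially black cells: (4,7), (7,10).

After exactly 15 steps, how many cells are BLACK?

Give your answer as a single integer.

Step 1: on WHITE (5,8): turn R to N, flip to black, move to (4,8). |black|=3
Step 2: on WHITE (4,8): turn R to E, flip to black, move to (4,9). |black|=4
Step 3: on WHITE (4,9): turn R to S, flip to black, move to (5,9). |black|=5
Step 4: on WHITE (5,9): turn R to W, flip to black, move to (5,8). |black|=6
Step 5: on BLACK (5,8): turn L to S, flip to white, move to (6,8). |black|=5
Step 6: on WHITE (6,8): turn R to W, flip to black, move to (6,7). |black|=6
Step 7: on WHITE (6,7): turn R to N, flip to black, move to (5,7). |black|=7
Step 8: on WHITE (5,7): turn R to E, flip to black, move to (5,8). |black|=8
Step 9: on WHITE (5,8): turn R to S, flip to black, move to (6,8). |black|=9
Step 10: on BLACK (6,8): turn L to E, flip to white, move to (6,9). |black|=8
Step 11: on WHITE (6,9): turn R to S, flip to black, move to (7,9). |black|=9
Step 12: on WHITE (7,9): turn R to W, flip to black, move to (7,8). |black|=10
Step 13: on WHITE (7,8): turn R to N, flip to black, move to (6,8). |black|=11
Step 14: on WHITE (6,8): turn R to E, flip to black, move to (6,9). |black|=12
Step 15: on BLACK (6,9): turn L to N, flip to white, move to (5,9). |black|=11

Answer: 11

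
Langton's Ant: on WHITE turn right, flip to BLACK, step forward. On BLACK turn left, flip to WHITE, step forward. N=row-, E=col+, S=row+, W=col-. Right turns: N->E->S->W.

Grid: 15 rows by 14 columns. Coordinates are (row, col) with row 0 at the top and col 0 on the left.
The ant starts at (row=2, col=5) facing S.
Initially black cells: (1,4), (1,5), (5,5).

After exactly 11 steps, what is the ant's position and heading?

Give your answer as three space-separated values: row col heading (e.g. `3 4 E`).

Answer: 1 3 E

Derivation:
Step 1: on WHITE (2,5): turn R to W, flip to black, move to (2,4). |black|=4
Step 2: on WHITE (2,4): turn R to N, flip to black, move to (1,4). |black|=5
Step 3: on BLACK (1,4): turn L to W, flip to white, move to (1,3). |black|=4
Step 4: on WHITE (1,3): turn R to N, flip to black, move to (0,3). |black|=5
Step 5: on WHITE (0,3): turn R to E, flip to black, move to (0,4). |black|=6
Step 6: on WHITE (0,4): turn R to S, flip to black, move to (1,4). |black|=7
Step 7: on WHITE (1,4): turn R to W, flip to black, move to (1,3). |black|=8
Step 8: on BLACK (1,3): turn L to S, flip to white, move to (2,3). |black|=7
Step 9: on WHITE (2,3): turn R to W, flip to black, move to (2,2). |black|=8
Step 10: on WHITE (2,2): turn R to N, flip to black, move to (1,2). |black|=9
Step 11: on WHITE (1,2): turn R to E, flip to black, move to (1,3). |black|=10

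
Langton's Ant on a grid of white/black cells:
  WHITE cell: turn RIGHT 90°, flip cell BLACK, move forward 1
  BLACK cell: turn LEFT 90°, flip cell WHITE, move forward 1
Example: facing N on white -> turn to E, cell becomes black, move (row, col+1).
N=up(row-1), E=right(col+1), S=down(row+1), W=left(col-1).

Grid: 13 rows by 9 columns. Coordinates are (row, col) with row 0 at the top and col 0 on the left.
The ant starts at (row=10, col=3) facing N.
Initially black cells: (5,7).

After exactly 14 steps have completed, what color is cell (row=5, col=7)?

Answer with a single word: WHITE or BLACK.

Answer: BLACK

Derivation:
Step 1: on WHITE (10,3): turn R to E, flip to black, move to (10,4). |black|=2
Step 2: on WHITE (10,4): turn R to S, flip to black, move to (11,4). |black|=3
Step 3: on WHITE (11,4): turn R to W, flip to black, move to (11,3). |black|=4
Step 4: on WHITE (11,3): turn R to N, flip to black, move to (10,3). |black|=5
Step 5: on BLACK (10,3): turn L to W, flip to white, move to (10,2). |black|=4
Step 6: on WHITE (10,2): turn R to N, flip to black, move to (9,2). |black|=5
Step 7: on WHITE (9,2): turn R to E, flip to black, move to (9,3). |black|=6
Step 8: on WHITE (9,3): turn R to S, flip to black, move to (10,3). |black|=7
Step 9: on WHITE (10,3): turn R to W, flip to black, move to (10,2). |black|=8
Step 10: on BLACK (10,2): turn L to S, flip to white, move to (11,2). |black|=7
Step 11: on WHITE (11,2): turn R to W, flip to black, move to (11,1). |black|=8
Step 12: on WHITE (11,1): turn R to N, flip to black, move to (10,1). |black|=9
Step 13: on WHITE (10,1): turn R to E, flip to black, move to (10,2). |black|=10
Step 14: on WHITE (10,2): turn R to S, flip to black, move to (11,2). |black|=11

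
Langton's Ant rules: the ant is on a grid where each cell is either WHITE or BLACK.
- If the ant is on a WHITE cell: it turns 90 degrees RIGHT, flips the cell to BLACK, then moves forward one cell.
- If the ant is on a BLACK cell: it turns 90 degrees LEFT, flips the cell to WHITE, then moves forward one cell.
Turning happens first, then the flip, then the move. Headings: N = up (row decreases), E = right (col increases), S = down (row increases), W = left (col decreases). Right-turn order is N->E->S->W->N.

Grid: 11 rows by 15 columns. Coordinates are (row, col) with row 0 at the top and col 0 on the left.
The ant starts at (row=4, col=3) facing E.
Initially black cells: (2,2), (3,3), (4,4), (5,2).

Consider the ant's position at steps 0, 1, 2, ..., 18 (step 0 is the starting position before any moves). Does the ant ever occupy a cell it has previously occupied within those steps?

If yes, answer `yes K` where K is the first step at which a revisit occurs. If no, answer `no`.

Answer: yes 6

Derivation:
Step 1: on WHITE (4,3): turn R to S, flip to black, move to (5,3). |black|=5 — new cell
Step 2: on WHITE (5,3): turn R to W, flip to black, move to (5,2). |black|=6 — new cell
Step 3: on BLACK (5,2): turn L to S, flip to white, move to (6,2). |black|=5 — new cell
Step 4: on WHITE (6,2): turn R to W, flip to black, move to (6,1). |black|=6 — new cell
Step 5: on WHITE (6,1): turn R to N, flip to black, move to (5,1). |black|=7 — new cell
Step 6: on WHITE (5,1): turn R to E, flip to black, move to (5,2). |black|=8 — REVISIT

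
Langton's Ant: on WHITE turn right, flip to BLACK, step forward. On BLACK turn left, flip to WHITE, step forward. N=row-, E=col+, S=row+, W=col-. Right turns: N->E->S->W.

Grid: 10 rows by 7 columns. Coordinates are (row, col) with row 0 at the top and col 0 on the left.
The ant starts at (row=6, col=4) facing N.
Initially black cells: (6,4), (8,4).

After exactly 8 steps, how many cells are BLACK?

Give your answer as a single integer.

Step 1: on BLACK (6,4): turn L to W, flip to white, move to (6,3). |black|=1
Step 2: on WHITE (6,3): turn R to N, flip to black, move to (5,3). |black|=2
Step 3: on WHITE (5,3): turn R to E, flip to black, move to (5,4). |black|=3
Step 4: on WHITE (5,4): turn R to S, flip to black, move to (6,4). |black|=4
Step 5: on WHITE (6,4): turn R to W, flip to black, move to (6,3). |black|=5
Step 6: on BLACK (6,3): turn L to S, flip to white, move to (7,3). |black|=4
Step 7: on WHITE (7,3): turn R to W, flip to black, move to (7,2). |black|=5
Step 8: on WHITE (7,2): turn R to N, flip to black, move to (6,2). |black|=6

Answer: 6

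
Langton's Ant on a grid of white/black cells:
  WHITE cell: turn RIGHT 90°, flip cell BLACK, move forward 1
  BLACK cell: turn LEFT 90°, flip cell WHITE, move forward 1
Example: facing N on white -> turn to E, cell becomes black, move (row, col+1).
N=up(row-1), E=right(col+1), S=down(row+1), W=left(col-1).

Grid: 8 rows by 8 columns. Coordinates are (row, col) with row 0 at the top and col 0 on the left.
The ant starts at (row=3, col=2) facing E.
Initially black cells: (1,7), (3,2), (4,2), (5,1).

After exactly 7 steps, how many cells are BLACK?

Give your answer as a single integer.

Answer: 7

Derivation:
Step 1: on BLACK (3,2): turn L to N, flip to white, move to (2,2). |black|=3
Step 2: on WHITE (2,2): turn R to E, flip to black, move to (2,3). |black|=4
Step 3: on WHITE (2,3): turn R to S, flip to black, move to (3,3). |black|=5
Step 4: on WHITE (3,3): turn R to W, flip to black, move to (3,2). |black|=6
Step 5: on WHITE (3,2): turn R to N, flip to black, move to (2,2). |black|=7
Step 6: on BLACK (2,2): turn L to W, flip to white, move to (2,1). |black|=6
Step 7: on WHITE (2,1): turn R to N, flip to black, move to (1,1). |black|=7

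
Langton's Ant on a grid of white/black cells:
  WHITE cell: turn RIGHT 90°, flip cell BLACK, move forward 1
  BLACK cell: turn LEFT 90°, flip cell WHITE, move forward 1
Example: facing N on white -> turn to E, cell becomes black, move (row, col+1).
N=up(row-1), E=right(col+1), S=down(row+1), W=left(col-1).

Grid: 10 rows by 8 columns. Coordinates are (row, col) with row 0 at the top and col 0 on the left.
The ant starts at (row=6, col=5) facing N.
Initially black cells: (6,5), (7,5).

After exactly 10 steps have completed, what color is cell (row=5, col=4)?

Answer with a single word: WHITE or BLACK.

Answer: BLACK

Derivation:
Step 1: on BLACK (6,5): turn L to W, flip to white, move to (6,4). |black|=1
Step 2: on WHITE (6,4): turn R to N, flip to black, move to (5,4). |black|=2
Step 3: on WHITE (5,4): turn R to E, flip to black, move to (5,5). |black|=3
Step 4: on WHITE (5,5): turn R to S, flip to black, move to (6,5). |black|=4
Step 5: on WHITE (6,5): turn R to W, flip to black, move to (6,4). |black|=5
Step 6: on BLACK (6,4): turn L to S, flip to white, move to (7,4). |black|=4
Step 7: on WHITE (7,4): turn R to W, flip to black, move to (7,3). |black|=5
Step 8: on WHITE (7,3): turn R to N, flip to black, move to (6,3). |black|=6
Step 9: on WHITE (6,3): turn R to E, flip to black, move to (6,4). |black|=7
Step 10: on WHITE (6,4): turn R to S, flip to black, move to (7,4). |black|=8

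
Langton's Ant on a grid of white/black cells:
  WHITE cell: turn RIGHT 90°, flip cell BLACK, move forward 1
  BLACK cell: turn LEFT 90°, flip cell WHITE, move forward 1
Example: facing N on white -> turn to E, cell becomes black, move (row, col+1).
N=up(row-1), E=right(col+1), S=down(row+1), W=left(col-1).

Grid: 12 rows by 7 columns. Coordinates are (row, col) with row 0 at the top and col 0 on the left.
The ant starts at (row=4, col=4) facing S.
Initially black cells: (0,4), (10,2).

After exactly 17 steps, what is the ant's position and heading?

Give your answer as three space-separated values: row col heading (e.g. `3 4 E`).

Step 1: on WHITE (4,4): turn R to W, flip to black, move to (4,3). |black|=3
Step 2: on WHITE (4,3): turn R to N, flip to black, move to (3,3). |black|=4
Step 3: on WHITE (3,3): turn R to E, flip to black, move to (3,4). |black|=5
Step 4: on WHITE (3,4): turn R to S, flip to black, move to (4,4). |black|=6
Step 5: on BLACK (4,4): turn L to E, flip to white, move to (4,5). |black|=5
Step 6: on WHITE (4,5): turn R to S, flip to black, move to (5,5). |black|=6
Step 7: on WHITE (5,5): turn R to W, flip to black, move to (5,4). |black|=7
Step 8: on WHITE (5,4): turn R to N, flip to black, move to (4,4). |black|=8
Step 9: on WHITE (4,4): turn R to E, flip to black, move to (4,5). |black|=9
Step 10: on BLACK (4,5): turn L to N, flip to white, move to (3,5). |black|=8
Step 11: on WHITE (3,5): turn R to E, flip to black, move to (3,6). |black|=9
Step 12: on WHITE (3,6): turn R to S, flip to black, move to (4,6). |black|=10
Step 13: on WHITE (4,6): turn R to W, flip to black, move to (4,5). |black|=11
Step 14: on WHITE (4,5): turn R to N, flip to black, move to (3,5). |black|=12
Step 15: on BLACK (3,5): turn L to W, flip to white, move to (3,4). |black|=11
Step 16: on BLACK (3,4): turn L to S, flip to white, move to (4,4). |black|=10
Step 17: on BLACK (4,4): turn L to E, flip to white, move to (4,5). |black|=9

Answer: 4 5 E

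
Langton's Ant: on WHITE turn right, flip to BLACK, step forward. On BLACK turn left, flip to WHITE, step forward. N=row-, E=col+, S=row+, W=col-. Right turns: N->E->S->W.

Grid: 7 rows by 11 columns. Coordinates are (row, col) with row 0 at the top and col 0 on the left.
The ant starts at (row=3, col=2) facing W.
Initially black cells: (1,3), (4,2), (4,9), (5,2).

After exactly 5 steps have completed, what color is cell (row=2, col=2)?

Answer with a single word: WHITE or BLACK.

Step 1: on WHITE (3,2): turn R to N, flip to black, move to (2,2). |black|=5
Step 2: on WHITE (2,2): turn R to E, flip to black, move to (2,3). |black|=6
Step 3: on WHITE (2,3): turn R to S, flip to black, move to (3,3). |black|=7
Step 4: on WHITE (3,3): turn R to W, flip to black, move to (3,2). |black|=8
Step 5: on BLACK (3,2): turn L to S, flip to white, move to (4,2). |black|=7

Answer: BLACK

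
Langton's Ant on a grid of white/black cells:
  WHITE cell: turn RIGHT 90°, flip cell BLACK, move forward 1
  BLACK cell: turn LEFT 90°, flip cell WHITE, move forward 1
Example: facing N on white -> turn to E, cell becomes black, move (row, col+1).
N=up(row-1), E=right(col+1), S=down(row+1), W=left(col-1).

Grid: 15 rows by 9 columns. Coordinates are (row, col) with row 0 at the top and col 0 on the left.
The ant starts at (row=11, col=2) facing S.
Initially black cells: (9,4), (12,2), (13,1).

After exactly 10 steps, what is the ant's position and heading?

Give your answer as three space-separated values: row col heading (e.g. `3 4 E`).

Step 1: on WHITE (11,2): turn R to W, flip to black, move to (11,1). |black|=4
Step 2: on WHITE (11,1): turn R to N, flip to black, move to (10,1). |black|=5
Step 3: on WHITE (10,1): turn R to E, flip to black, move to (10,2). |black|=6
Step 4: on WHITE (10,2): turn R to S, flip to black, move to (11,2). |black|=7
Step 5: on BLACK (11,2): turn L to E, flip to white, move to (11,3). |black|=6
Step 6: on WHITE (11,3): turn R to S, flip to black, move to (12,3). |black|=7
Step 7: on WHITE (12,3): turn R to W, flip to black, move to (12,2). |black|=8
Step 8: on BLACK (12,2): turn L to S, flip to white, move to (13,2). |black|=7
Step 9: on WHITE (13,2): turn R to W, flip to black, move to (13,1). |black|=8
Step 10: on BLACK (13,1): turn L to S, flip to white, move to (14,1). |black|=7

Answer: 14 1 S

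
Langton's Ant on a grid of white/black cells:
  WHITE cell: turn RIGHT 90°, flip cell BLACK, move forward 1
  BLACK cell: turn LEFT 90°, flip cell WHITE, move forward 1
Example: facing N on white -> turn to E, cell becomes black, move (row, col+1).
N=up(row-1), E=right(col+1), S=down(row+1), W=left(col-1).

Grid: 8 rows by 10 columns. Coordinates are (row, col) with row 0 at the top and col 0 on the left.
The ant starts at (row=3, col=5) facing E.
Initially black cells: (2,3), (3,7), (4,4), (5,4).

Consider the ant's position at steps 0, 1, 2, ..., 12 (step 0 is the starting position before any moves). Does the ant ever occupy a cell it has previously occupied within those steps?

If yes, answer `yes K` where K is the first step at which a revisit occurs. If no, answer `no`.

Answer: yes 7

Derivation:
Step 1: on WHITE (3,5): turn R to S, flip to black, move to (4,5). |black|=5 — new cell
Step 2: on WHITE (4,5): turn R to W, flip to black, move to (4,4). |black|=6 — new cell
Step 3: on BLACK (4,4): turn L to S, flip to white, move to (5,4). |black|=5 — new cell
Step 4: on BLACK (5,4): turn L to E, flip to white, move to (5,5). |black|=4 — new cell
Step 5: on WHITE (5,5): turn R to S, flip to black, move to (6,5). |black|=5 — new cell
Step 6: on WHITE (6,5): turn R to W, flip to black, move to (6,4). |black|=6 — new cell
Step 7: on WHITE (6,4): turn R to N, flip to black, move to (5,4). |black|=7 — REVISIT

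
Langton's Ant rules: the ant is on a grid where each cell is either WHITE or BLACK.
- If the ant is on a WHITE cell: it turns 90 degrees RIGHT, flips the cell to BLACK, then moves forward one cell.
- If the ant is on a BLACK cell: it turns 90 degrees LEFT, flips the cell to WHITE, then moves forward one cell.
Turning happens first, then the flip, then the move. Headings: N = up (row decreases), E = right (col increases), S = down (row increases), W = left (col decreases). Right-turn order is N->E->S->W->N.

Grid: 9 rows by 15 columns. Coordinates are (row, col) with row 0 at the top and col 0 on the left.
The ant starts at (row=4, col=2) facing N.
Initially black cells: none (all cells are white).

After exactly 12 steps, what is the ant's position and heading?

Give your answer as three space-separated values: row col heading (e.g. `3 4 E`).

Answer: 4 0 N

Derivation:
Step 1: on WHITE (4,2): turn R to E, flip to black, move to (4,3). |black|=1
Step 2: on WHITE (4,3): turn R to S, flip to black, move to (5,3). |black|=2
Step 3: on WHITE (5,3): turn R to W, flip to black, move to (5,2). |black|=3
Step 4: on WHITE (5,2): turn R to N, flip to black, move to (4,2). |black|=4
Step 5: on BLACK (4,2): turn L to W, flip to white, move to (4,1). |black|=3
Step 6: on WHITE (4,1): turn R to N, flip to black, move to (3,1). |black|=4
Step 7: on WHITE (3,1): turn R to E, flip to black, move to (3,2). |black|=5
Step 8: on WHITE (3,2): turn R to S, flip to black, move to (4,2). |black|=6
Step 9: on WHITE (4,2): turn R to W, flip to black, move to (4,1). |black|=7
Step 10: on BLACK (4,1): turn L to S, flip to white, move to (5,1). |black|=6
Step 11: on WHITE (5,1): turn R to W, flip to black, move to (5,0). |black|=7
Step 12: on WHITE (5,0): turn R to N, flip to black, move to (4,0). |black|=8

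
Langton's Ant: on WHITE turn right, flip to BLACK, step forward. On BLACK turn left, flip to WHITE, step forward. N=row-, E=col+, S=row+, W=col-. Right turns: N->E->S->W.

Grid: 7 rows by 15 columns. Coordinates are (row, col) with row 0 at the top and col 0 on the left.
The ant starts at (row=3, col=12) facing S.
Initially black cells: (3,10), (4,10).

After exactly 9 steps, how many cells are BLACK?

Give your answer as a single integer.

Answer: 9

Derivation:
Step 1: on WHITE (3,12): turn R to W, flip to black, move to (3,11). |black|=3
Step 2: on WHITE (3,11): turn R to N, flip to black, move to (2,11). |black|=4
Step 3: on WHITE (2,11): turn R to E, flip to black, move to (2,12). |black|=5
Step 4: on WHITE (2,12): turn R to S, flip to black, move to (3,12). |black|=6
Step 5: on BLACK (3,12): turn L to E, flip to white, move to (3,13). |black|=5
Step 6: on WHITE (3,13): turn R to S, flip to black, move to (4,13). |black|=6
Step 7: on WHITE (4,13): turn R to W, flip to black, move to (4,12). |black|=7
Step 8: on WHITE (4,12): turn R to N, flip to black, move to (3,12). |black|=8
Step 9: on WHITE (3,12): turn R to E, flip to black, move to (3,13). |black|=9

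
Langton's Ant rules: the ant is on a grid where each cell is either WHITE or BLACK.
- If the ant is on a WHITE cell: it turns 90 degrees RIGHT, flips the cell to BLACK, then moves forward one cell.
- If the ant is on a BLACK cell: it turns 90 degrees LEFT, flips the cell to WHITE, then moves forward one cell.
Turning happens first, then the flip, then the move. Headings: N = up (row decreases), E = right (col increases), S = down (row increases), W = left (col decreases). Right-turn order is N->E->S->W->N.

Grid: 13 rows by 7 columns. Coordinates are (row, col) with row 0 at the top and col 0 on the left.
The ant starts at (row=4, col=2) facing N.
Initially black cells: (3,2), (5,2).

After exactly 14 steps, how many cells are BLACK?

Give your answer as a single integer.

Answer: 10

Derivation:
Step 1: on WHITE (4,2): turn R to E, flip to black, move to (4,3). |black|=3
Step 2: on WHITE (4,3): turn R to S, flip to black, move to (5,3). |black|=4
Step 3: on WHITE (5,3): turn R to W, flip to black, move to (5,2). |black|=5
Step 4: on BLACK (5,2): turn L to S, flip to white, move to (6,2). |black|=4
Step 5: on WHITE (6,2): turn R to W, flip to black, move to (6,1). |black|=5
Step 6: on WHITE (6,1): turn R to N, flip to black, move to (5,1). |black|=6
Step 7: on WHITE (5,1): turn R to E, flip to black, move to (5,2). |black|=7
Step 8: on WHITE (5,2): turn R to S, flip to black, move to (6,2). |black|=8
Step 9: on BLACK (6,2): turn L to E, flip to white, move to (6,3). |black|=7
Step 10: on WHITE (6,3): turn R to S, flip to black, move to (7,3). |black|=8
Step 11: on WHITE (7,3): turn R to W, flip to black, move to (7,2). |black|=9
Step 12: on WHITE (7,2): turn R to N, flip to black, move to (6,2). |black|=10
Step 13: on WHITE (6,2): turn R to E, flip to black, move to (6,3). |black|=11
Step 14: on BLACK (6,3): turn L to N, flip to white, move to (5,3). |black|=10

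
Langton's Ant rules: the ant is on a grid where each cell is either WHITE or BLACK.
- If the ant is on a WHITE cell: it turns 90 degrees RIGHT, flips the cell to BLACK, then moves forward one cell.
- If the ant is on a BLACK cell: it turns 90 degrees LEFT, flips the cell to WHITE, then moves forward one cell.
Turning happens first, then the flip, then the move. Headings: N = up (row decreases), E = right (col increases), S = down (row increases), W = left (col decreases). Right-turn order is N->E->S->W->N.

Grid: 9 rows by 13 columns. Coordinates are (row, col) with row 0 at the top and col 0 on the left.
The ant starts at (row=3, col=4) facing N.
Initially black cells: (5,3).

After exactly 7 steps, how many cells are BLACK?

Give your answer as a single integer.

Answer: 6

Derivation:
Step 1: on WHITE (3,4): turn R to E, flip to black, move to (3,5). |black|=2
Step 2: on WHITE (3,5): turn R to S, flip to black, move to (4,5). |black|=3
Step 3: on WHITE (4,5): turn R to W, flip to black, move to (4,4). |black|=4
Step 4: on WHITE (4,4): turn R to N, flip to black, move to (3,4). |black|=5
Step 5: on BLACK (3,4): turn L to W, flip to white, move to (3,3). |black|=4
Step 6: on WHITE (3,3): turn R to N, flip to black, move to (2,3). |black|=5
Step 7: on WHITE (2,3): turn R to E, flip to black, move to (2,4). |black|=6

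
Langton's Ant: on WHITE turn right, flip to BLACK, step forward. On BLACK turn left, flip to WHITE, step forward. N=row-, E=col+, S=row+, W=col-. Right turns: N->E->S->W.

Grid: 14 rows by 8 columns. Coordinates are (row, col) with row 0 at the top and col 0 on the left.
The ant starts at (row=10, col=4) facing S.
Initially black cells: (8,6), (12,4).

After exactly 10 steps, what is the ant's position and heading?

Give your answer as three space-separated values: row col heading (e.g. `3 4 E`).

Step 1: on WHITE (10,4): turn R to W, flip to black, move to (10,3). |black|=3
Step 2: on WHITE (10,3): turn R to N, flip to black, move to (9,3). |black|=4
Step 3: on WHITE (9,3): turn R to E, flip to black, move to (9,4). |black|=5
Step 4: on WHITE (9,4): turn R to S, flip to black, move to (10,4). |black|=6
Step 5: on BLACK (10,4): turn L to E, flip to white, move to (10,5). |black|=5
Step 6: on WHITE (10,5): turn R to S, flip to black, move to (11,5). |black|=6
Step 7: on WHITE (11,5): turn R to W, flip to black, move to (11,4). |black|=7
Step 8: on WHITE (11,4): turn R to N, flip to black, move to (10,4). |black|=8
Step 9: on WHITE (10,4): turn R to E, flip to black, move to (10,5). |black|=9
Step 10: on BLACK (10,5): turn L to N, flip to white, move to (9,5). |black|=8

Answer: 9 5 N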